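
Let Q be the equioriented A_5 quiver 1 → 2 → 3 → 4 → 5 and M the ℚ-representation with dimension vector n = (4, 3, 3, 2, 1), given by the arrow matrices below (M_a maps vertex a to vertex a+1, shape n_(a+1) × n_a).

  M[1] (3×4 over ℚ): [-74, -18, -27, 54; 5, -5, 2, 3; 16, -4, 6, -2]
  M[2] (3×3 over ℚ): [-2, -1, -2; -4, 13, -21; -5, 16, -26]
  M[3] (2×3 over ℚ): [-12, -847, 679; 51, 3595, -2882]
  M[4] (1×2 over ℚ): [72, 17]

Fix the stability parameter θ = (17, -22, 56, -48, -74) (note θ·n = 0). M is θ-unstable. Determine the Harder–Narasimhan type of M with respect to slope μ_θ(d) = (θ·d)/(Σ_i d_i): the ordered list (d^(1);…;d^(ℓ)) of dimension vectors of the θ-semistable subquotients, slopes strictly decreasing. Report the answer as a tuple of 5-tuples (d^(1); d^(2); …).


Barcode: M ≅ I[1,1], I[1,3], I[1,4], I[1,5]. HN layers by μ_θ (5 steps, strictly decreasing):
  μ^(1)=56; μ^(2)=17; μ^(3)=4; μ^(4)=-5/2; μ^(5)=-71/5

((0, 0, 1, 0, 0); (1, 0, 0, 0, 0); (0, 0, 1, 1, 0); (2, 2, 0, 0, 0); (1, 1, 1, 1, 1))


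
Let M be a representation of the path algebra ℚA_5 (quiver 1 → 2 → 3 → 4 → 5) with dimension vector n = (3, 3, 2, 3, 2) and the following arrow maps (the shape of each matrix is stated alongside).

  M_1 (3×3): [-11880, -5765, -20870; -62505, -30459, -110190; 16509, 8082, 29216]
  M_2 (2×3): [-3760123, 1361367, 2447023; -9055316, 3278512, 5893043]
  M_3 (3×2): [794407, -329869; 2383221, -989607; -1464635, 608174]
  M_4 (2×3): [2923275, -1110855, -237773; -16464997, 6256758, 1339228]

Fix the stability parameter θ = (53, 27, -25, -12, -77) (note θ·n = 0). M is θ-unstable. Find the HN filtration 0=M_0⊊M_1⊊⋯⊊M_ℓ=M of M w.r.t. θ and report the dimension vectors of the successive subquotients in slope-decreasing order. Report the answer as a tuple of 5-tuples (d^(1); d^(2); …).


Barcode: M ≅ I[1,1], I[1,2], I[1,5], I[2,5], I[4,4]. HN layers by μ_θ (5 steps, strictly decreasing):
  μ^(1)=53; μ^(2)=40; μ^(3)=-34/5; μ^(4)=-12; μ^(5)=-87/4

((1, 0, 0, 0, 0); (1, 1, 0, 0, 0); (1, 1, 1, 1, 1); (0, 0, 0, 1, 0); (0, 1, 1, 1, 1))


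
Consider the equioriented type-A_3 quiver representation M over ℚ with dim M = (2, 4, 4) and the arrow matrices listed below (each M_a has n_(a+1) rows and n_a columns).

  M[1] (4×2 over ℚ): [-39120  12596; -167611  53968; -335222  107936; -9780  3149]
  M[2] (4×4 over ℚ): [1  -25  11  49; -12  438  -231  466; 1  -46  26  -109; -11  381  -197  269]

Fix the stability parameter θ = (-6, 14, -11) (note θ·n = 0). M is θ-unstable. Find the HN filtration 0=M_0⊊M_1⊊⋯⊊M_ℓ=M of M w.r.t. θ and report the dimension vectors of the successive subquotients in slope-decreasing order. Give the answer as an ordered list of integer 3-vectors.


Interval decomposition of M: I[1,3]^2, I[2,2], I[2,3], I[3,3].
HN type (ℓ=4): μ^(1)=14; μ^(2)=3/2; μ^(3)=-6; μ^(4)=-11

((0, 1, 0); (0, 3, 3); (2, 0, 0); (0, 0, 1))


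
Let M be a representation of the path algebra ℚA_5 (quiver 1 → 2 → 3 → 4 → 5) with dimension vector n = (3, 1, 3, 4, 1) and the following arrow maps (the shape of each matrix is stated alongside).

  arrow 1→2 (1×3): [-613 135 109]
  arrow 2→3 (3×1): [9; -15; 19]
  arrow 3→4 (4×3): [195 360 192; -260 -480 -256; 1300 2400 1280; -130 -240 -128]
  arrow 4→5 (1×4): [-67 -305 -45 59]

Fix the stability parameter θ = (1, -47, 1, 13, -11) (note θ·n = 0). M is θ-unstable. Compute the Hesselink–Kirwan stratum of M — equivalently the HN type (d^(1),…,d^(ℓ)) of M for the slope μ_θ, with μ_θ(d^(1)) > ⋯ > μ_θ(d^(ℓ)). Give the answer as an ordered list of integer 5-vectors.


Interval decomposition of M: I[1,1]^2, I[1,5], I[3,3]^2, I[4,4]^3.
HN type (ℓ=3): μ^(1)=13; μ^(2)=1; μ^(3)=-23

((0, 0, 0, 3, 0); (2, 0, 3, 1, 1); (1, 1, 0, 0, 0))


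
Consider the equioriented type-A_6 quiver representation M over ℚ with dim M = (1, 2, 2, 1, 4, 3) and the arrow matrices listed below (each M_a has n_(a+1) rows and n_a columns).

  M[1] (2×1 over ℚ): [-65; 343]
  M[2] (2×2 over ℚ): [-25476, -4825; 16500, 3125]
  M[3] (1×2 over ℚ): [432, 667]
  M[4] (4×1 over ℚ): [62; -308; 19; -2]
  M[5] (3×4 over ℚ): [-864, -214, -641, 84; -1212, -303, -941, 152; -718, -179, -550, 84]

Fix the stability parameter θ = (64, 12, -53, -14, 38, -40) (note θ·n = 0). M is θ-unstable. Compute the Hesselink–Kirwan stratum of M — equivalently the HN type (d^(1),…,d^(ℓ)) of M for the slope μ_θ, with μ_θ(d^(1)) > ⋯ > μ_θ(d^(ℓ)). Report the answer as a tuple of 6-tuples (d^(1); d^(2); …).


Via rank(M_{q-1}∘⋯∘M_p): M ≅ I[1,6], I[2,2], I[3,3], I[5,5], I[5,6]^2.
μ_θ-semistable layers: μ^(1)=38; μ^(2)=12; μ^(3)=7/6; μ^(4)=-1; μ^(5)=-53

((0, 0, 0, 0, 1, 0); (0, 1, 0, 0, 0, 0); (1, 1, 1, 1, 1, 1); (0, 0, 0, 0, 2, 2); (0, 0, 1, 0, 0, 0))


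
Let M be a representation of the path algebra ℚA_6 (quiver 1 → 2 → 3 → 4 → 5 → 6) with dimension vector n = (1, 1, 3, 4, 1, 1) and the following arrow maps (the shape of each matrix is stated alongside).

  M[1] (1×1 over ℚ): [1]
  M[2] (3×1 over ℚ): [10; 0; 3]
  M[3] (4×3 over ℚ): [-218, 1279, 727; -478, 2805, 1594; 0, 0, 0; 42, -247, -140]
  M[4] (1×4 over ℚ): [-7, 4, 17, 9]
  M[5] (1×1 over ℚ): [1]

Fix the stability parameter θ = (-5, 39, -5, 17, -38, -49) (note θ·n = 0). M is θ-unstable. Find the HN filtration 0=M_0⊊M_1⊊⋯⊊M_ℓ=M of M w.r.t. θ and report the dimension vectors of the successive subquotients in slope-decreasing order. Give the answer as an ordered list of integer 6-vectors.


Barcode: M ≅ I[1,6], I[3,3], I[3,4], I[4,4]^2. HN layers by μ_θ (3 steps, strictly decreasing):
  μ^(1)=17; μ^(2)=-5; μ^(3)=-41/6

((0, 0, 0, 3, 0, 0); (0, 0, 2, 0, 0, 0); (1, 1, 1, 1, 1, 1))


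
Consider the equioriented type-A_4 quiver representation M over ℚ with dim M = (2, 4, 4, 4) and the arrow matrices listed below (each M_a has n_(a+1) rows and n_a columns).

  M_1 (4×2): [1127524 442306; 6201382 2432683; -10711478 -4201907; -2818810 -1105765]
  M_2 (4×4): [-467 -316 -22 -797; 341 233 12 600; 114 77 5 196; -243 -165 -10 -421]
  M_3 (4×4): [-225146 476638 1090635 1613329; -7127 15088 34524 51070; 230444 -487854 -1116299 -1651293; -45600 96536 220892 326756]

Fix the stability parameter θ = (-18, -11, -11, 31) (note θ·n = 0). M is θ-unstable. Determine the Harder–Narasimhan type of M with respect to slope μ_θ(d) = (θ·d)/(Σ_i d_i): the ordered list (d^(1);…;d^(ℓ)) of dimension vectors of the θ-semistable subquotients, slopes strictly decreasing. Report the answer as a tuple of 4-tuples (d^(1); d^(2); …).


Barcode: M ≅ I[1,1], I[1,4], I[2,3]^2, I[2,4], I[4,4]^2. HN layers by μ_θ (3 steps, strictly decreasing):
  μ^(1)=31; μ^(2)=-11; μ^(3)=-18

((0, 0, 0, 4); (0, 4, 4, 0); (2, 0, 0, 0))


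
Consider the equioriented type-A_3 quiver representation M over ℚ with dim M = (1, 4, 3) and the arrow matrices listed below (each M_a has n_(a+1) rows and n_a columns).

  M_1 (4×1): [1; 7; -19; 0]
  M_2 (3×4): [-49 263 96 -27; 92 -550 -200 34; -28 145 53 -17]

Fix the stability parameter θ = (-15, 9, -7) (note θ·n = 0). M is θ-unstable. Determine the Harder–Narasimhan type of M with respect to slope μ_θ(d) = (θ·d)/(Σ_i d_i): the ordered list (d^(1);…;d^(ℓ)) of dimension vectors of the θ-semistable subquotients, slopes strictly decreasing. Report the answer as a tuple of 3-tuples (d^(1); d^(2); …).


Via rank(M_{q-1}∘⋯∘M_p): M ≅ I[1,3], I[2,2], I[2,3]^2.
μ_θ-semistable layers: μ^(1)=9; μ^(2)=1; μ^(3)=-15

((0, 1, 0); (0, 3, 3); (1, 0, 0))


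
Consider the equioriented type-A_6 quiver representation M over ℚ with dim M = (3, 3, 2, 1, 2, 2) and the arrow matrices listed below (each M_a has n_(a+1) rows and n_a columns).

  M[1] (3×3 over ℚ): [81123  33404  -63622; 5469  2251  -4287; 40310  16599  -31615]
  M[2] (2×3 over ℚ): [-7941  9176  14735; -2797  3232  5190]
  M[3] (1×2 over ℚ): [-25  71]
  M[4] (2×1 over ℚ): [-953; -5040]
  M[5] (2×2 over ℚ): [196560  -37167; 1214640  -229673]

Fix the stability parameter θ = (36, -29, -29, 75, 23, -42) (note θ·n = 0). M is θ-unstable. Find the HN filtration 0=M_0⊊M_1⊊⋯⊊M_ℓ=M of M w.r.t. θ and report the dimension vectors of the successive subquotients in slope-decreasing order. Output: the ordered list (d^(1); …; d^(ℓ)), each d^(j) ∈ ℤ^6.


Via rank(M_{q-1}∘⋯∘M_p): M ≅ I[1,2], I[1,3], I[1,5], I[5,6], I[6,6].
μ_θ-semistable layers: μ^(1)=49; μ^(2)=7/2; μ^(3)=-22/3; μ^(4)=-19/2; μ^(5)=-42

((0, 0, 0, 1, 1, 0); (1, 1, 0, 0, 0, 0); (2, 2, 2, 0, 0, 0); (0, 0, 0, 0, 1, 1); (0, 0, 0, 0, 0, 1))


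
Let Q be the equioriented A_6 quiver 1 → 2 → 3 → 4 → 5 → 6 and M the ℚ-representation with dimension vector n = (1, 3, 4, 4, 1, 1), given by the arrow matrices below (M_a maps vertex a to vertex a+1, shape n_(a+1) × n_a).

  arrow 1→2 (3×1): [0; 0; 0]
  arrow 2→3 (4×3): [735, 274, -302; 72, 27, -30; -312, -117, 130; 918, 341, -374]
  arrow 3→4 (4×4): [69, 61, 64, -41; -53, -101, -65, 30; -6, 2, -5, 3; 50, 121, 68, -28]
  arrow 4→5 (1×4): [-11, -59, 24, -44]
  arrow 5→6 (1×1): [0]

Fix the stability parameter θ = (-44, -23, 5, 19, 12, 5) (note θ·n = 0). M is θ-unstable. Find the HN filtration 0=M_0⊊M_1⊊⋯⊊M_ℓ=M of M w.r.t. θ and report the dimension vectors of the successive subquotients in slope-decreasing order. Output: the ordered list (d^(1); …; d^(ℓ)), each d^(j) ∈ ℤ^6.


Barcode: M ≅ I[1,1], I[2,2], I[2,4], I[2,5], I[3,4]^2, I[6,6]. HN layers by μ_θ (5 steps, strictly decreasing):
  μ^(1)=19; μ^(2)=31/2; μ^(3)=5; μ^(4)=-23; μ^(5)=-44

((0, 0, 0, 3, 0, 0); (0, 0, 0, 1, 1, 0); (0, 0, 4, 0, 0, 1); (0, 3, 0, 0, 0, 0); (1, 0, 0, 0, 0, 0))


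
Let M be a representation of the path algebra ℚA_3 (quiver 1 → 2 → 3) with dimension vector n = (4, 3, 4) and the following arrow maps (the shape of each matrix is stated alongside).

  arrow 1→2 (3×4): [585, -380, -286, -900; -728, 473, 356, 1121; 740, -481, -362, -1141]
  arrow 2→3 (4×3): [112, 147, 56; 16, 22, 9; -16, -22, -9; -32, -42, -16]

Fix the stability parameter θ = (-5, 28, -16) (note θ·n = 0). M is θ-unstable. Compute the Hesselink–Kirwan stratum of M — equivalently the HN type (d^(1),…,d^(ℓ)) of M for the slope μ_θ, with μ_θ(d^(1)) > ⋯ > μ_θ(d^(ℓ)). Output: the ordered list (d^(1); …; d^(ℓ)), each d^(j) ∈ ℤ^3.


Via rank(M_{q-1}∘⋯∘M_p): M ≅ I[1,1], I[1,2], I[1,3]^2, I[3,3]^2.
μ_θ-semistable layers: μ^(1)=28; μ^(2)=6; μ^(3)=-5; μ^(4)=-16

((0, 1, 0); (0, 2, 2); (4, 0, 0); (0, 0, 2))


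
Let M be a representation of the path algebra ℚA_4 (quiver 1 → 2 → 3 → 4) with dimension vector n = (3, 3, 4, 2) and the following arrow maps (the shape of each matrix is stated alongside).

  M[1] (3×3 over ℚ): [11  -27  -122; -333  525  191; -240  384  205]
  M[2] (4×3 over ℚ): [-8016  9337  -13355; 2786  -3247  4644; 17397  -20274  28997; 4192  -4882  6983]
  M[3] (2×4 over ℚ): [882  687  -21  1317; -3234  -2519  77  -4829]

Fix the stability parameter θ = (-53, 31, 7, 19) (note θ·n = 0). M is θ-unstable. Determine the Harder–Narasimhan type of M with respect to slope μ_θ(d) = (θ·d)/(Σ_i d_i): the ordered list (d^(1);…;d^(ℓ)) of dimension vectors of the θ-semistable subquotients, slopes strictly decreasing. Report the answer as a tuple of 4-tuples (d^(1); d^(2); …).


Interval decomposition of M: I[1,1], I[1,3], I[1,4], I[2,3], I[3,3], I[4,4].
HN type (ℓ=3): μ^(1)=19; μ^(2)=7; μ^(3)=-53

((0, 3, 3, 2); (0, 0, 1, 0); (3, 0, 0, 0))


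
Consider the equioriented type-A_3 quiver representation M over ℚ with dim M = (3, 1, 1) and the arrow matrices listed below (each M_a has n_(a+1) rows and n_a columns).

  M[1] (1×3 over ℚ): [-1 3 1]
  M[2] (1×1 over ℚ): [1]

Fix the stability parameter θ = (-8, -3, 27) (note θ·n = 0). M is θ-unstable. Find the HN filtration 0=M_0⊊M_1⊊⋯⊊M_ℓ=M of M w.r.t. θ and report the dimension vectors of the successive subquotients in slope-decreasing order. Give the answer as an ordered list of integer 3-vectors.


Via rank(M_{q-1}∘⋯∘M_p): M ≅ I[1,1]^2, I[1,3].
μ_θ-semistable layers: μ^(1)=27; μ^(2)=-3; μ^(3)=-8

((0, 0, 1); (0, 1, 0); (3, 0, 0))


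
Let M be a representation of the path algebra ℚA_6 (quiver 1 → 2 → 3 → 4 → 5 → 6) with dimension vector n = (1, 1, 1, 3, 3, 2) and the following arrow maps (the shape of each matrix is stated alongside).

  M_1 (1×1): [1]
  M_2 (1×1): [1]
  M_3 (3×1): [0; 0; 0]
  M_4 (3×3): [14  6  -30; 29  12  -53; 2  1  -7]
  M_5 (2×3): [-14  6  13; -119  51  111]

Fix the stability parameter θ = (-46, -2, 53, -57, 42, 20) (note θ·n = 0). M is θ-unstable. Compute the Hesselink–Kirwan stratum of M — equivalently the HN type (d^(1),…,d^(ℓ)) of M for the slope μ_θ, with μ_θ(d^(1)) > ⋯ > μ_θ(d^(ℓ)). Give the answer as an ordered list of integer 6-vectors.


Barcode: M ≅ I[1,3], I[4,5], I[4,6]^2. HN layers by μ_θ (6 steps, strictly decreasing):
  μ^(1)=53; μ^(2)=42; μ^(3)=31; μ^(4)=-2; μ^(5)=-46; μ^(6)=-57

((0, 0, 1, 0, 0, 0); (0, 0, 0, 0, 1, 0); (0, 0, 0, 0, 2, 2); (0, 1, 0, 0, 0, 0); (1, 0, 0, 0, 0, 0); (0, 0, 0, 3, 0, 0))


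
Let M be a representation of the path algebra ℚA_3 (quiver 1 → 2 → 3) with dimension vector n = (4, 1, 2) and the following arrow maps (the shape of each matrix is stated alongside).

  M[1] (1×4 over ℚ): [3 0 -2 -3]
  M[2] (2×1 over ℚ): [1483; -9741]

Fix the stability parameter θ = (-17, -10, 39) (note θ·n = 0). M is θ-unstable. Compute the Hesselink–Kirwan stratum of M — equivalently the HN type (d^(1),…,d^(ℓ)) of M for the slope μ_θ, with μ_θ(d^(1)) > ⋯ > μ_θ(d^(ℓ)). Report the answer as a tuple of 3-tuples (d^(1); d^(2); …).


Interval decomposition of M: I[1,1]^3, I[1,3], I[3,3].
HN type (ℓ=3): μ^(1)=39; μ^(2)=-10; μ^(3)=-17

((0, 0, 2); (0, 1, 0); (4, 0, 0))


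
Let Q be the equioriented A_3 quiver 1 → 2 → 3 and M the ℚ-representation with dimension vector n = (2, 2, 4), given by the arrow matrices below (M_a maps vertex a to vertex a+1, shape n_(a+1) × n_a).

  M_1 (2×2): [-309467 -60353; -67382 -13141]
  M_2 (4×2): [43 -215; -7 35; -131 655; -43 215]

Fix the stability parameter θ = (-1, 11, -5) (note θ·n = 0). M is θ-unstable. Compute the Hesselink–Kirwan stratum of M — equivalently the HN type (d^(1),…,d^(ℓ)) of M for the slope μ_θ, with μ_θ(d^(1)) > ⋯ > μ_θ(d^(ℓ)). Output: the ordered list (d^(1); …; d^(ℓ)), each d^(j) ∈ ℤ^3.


Interval decomposition of M: I[1,2], I[1,3], I[3,3]^3.
HN type (ℓ=4): μ^(1)=11; μ^(2)=3; μ^(3)=-1; μ^(4)=-5

((0, 1, 0); (0, 1, 1); (2, 0, 0); (0, 0, 3))


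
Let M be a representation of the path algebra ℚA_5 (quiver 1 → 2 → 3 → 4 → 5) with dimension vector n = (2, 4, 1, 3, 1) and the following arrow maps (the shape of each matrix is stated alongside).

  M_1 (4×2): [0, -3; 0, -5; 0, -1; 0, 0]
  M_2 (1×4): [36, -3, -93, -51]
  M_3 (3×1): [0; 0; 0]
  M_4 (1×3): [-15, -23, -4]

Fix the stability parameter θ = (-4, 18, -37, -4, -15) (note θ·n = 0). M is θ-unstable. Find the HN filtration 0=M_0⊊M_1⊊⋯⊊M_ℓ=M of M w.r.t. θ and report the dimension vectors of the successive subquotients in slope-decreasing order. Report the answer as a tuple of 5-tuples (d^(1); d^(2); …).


Barcode: M ≅ I[1,1], I[1,2], I[2,2]^2, I[2,3], I[4,4]^2, I[4,5]. HN layers by μ_θ (3 steps, strictly decreasing):
  μ^(1)=18; μ^(2)=-4; μ^(3)=-19/2

((0, 3, 0, 0, 0); (2, 0, 0, 2, 0); (0, 1, 1, 1, 1))


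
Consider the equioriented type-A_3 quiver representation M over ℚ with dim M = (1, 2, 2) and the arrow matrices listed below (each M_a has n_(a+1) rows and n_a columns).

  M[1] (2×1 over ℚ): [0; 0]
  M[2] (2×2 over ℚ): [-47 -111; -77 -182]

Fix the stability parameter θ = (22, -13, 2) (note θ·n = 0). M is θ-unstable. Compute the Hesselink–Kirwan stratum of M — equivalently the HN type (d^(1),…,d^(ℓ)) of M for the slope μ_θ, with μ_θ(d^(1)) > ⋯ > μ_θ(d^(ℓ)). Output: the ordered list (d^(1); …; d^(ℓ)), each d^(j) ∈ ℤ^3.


Via rank(M_{q-1}∘⋯∘M_p): M ≅ I[1,1], I[2,3]^2.
μ_θ-semistable layers: μ^(1)=22; μ^(2)=2; μ^(3)=-13

((1, 0, 0); (0, 0, 2); (0, 2, 0))


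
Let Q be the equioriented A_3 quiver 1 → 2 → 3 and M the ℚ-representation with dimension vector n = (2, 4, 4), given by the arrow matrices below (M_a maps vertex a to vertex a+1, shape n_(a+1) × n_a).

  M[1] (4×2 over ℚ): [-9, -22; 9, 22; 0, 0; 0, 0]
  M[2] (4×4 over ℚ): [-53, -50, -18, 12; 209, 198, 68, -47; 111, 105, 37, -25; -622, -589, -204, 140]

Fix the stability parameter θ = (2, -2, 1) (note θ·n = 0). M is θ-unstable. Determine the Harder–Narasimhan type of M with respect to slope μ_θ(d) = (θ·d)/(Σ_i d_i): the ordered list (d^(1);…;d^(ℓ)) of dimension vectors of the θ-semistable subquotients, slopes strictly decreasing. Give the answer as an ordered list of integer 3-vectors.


Barcode: M ≅ I[1,1], I[1,3], I[2,3]^3. HN layers by μ_θ (4 steps, strictly decreasing):
  μ^(1)=2; μ^(2)=1; μ^(3)=0; μ^(4)=-2

((1, 0, 0); (0, 0, 4); (1, 1, 0); (0, 3, 0))


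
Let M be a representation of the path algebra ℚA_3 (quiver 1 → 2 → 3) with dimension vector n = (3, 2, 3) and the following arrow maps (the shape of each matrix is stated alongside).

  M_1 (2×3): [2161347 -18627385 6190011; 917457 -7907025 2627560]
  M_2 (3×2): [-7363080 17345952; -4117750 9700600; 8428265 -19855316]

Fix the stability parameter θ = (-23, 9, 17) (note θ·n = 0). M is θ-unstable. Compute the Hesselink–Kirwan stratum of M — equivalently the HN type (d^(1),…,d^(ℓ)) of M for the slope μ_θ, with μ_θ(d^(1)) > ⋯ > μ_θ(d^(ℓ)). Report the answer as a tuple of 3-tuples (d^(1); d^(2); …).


Via rank(M_{q-1}∘⋯∘M_p): M ≅ I[1,1], I[1,2], I[1,3], I[3,3]^2.
μ_θ-semistable layers: μ^(1)=17; μ^(2)=9; μ^(3)=-23

((0, 0, 3); (0, 2, 0); (3, 0, 0))


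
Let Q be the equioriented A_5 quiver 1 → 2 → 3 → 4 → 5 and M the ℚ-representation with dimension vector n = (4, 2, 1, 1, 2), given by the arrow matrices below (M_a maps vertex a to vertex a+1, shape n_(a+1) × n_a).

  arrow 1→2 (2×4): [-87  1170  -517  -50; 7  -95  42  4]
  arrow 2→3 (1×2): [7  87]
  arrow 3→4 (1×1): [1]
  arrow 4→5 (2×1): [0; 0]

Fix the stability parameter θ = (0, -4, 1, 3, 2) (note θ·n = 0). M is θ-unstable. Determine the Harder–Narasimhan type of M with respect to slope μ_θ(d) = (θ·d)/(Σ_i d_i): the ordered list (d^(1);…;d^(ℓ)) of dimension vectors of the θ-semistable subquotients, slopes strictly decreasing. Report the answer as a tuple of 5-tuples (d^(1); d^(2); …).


Interval decomposition of M: I[1,1]^2, I[1,2], I[1,4], I[5,5]^2.
HN type (ℓ=5): μ^(1)=3; μ^(2)=2; μ^(3)=1; μ^(4)=0; μ^(5)=-2

((0, 0, 0, 1, 0); (0, 0, 0, 0, 2); (0, 0, 1, 0, 0); (2, 0, 0, 0, 0); (2, 2, 0, 0, 0))


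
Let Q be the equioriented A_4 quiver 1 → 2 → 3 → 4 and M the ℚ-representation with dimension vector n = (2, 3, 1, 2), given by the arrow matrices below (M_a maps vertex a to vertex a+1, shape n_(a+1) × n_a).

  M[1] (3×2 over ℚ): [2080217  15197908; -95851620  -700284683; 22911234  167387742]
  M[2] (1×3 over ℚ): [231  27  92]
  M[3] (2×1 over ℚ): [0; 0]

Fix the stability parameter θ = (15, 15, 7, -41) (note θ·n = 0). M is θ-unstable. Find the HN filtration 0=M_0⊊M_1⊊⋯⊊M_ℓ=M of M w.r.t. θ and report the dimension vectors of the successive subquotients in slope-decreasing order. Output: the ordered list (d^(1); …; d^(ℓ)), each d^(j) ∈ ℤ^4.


Barcode: M ≅ I[1,2], I[1,3], I[2,2], I[4,4]^2. HN layers by μ_θ (3 steps, strictly decreasing):
  μ^(1)=15; μ^(2)=37/3; μ^(3)=-41

((1, 2, 0, 0); (1, 1, 1, 0); (0, 0, 0, 2))


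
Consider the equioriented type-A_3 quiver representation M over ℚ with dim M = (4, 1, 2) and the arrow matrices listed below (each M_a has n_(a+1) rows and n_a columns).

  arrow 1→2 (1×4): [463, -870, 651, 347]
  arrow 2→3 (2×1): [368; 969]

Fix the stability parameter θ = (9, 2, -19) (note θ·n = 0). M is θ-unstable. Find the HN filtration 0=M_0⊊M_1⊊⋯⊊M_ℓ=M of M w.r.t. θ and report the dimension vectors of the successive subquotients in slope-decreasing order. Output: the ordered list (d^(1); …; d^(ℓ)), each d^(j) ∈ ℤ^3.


Barcode: M ≅ I[1,1]^3, I[1,3], I[3,3]. HN layers by μ_θ (3 steps, strictly decreasing):
  μ^(1)=9; μ^(2)=-8/3; μ^(3)=-19

((3, 0, 0); (1, 1, 1); (0, 0, 1))


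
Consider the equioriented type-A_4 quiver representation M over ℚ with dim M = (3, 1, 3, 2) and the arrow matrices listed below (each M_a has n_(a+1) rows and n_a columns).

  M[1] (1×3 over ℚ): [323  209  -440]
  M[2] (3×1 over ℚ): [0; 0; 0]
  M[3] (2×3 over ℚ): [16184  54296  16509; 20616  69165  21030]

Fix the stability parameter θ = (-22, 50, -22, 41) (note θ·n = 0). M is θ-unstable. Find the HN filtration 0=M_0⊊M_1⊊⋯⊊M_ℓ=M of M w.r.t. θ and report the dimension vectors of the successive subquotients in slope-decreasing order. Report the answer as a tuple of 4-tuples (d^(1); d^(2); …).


Interval decomposition of M: I[1,1]^2, I[1,2], I[3,3], I[3,4]^2.
HN type (ℓ=3): μ^(1)=50; μ^(2)=41; μ^(3)=-22

((0, 1, 0, 0); (0, 0, 0, 2); (3, 0, 3, 0))


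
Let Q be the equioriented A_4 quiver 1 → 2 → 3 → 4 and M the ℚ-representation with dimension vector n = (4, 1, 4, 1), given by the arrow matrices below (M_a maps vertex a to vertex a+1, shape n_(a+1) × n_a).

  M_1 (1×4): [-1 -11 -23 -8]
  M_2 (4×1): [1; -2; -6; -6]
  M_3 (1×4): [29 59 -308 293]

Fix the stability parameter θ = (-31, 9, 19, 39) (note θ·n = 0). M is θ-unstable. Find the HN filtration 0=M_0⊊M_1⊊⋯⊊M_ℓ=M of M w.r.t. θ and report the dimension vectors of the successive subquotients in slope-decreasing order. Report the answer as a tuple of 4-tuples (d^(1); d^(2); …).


Interval decomposition of M: I[1,1]^3, I[1,4], I[3,3]^3.
HN type (ℓ=4): μ^(1)=39; μ^(2)=19; μ^(3)=9; μ^(4)=-31

((0, 0, 0, 1); (0, 0, 4, 0); (0, 1, 0, 0); (4, 0, 0, 0))


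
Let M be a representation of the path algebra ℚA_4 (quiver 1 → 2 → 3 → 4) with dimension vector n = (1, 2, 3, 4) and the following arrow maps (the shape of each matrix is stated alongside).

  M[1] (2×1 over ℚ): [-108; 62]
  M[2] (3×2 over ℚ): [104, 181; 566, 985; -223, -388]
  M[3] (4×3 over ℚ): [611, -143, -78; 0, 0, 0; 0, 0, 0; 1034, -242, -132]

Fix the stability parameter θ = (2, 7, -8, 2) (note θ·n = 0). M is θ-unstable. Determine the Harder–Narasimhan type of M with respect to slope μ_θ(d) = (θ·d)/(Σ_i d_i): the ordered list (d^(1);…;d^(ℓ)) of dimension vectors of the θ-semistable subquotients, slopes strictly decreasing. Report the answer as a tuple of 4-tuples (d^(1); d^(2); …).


Barcode: M ≅ I[1,3], I[2,3], I[3,4], I[4,4]^3. HN layers by μ_θ (4 steps, strictly decreasing):
  μ^(1)=2; μ^(2)=1/3; μ^(3)=-1/2; μ^(4)=-8

((0, 0, 0, 4); (1, 1, 1, 0); (0, 1, 1, 0); (0, 0, 1, 0))


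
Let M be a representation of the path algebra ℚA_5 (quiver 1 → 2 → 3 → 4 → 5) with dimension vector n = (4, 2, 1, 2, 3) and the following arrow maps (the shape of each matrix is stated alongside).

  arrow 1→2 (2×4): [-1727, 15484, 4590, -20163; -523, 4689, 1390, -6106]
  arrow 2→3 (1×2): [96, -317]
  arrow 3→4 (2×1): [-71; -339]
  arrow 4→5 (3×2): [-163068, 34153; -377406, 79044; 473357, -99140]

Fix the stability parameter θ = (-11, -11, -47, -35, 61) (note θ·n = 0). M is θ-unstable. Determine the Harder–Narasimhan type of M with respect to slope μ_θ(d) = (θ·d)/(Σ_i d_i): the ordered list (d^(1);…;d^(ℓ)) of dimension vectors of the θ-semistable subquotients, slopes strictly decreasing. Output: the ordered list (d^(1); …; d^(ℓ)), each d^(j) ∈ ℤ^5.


Interval decomposition of M: I[1,1]^2, I[1,2], I[1,5], I[4,5], I[5,5].
HN type (ℓ=4): μ^(1)=61; μ^(2)=-11; μ^(3)=-26; μ^(4)=-35

((0, 0, 0, 0, 3); (3, 1, 0, 0, 0); (1, 1, 1, 1, 0); (0, 0, 0, 1, 0))


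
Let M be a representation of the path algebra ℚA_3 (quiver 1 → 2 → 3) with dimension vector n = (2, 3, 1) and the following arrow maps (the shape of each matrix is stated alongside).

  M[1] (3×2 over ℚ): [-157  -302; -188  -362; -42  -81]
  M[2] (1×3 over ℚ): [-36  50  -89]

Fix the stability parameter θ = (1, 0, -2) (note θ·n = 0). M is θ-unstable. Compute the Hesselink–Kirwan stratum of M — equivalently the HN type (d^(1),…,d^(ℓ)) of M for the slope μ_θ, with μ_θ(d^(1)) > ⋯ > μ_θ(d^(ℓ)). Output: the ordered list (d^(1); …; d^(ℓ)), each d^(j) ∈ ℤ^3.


Interval decomposition of M: I[1,2], I[1,3], I[2,2].
HN type (ℓ=3): μ^(1)=1/2; μ^(2)=0; μ^(3)=-1/3

((1, 1, 0); (0, 1, 0); (1, 1, 1))


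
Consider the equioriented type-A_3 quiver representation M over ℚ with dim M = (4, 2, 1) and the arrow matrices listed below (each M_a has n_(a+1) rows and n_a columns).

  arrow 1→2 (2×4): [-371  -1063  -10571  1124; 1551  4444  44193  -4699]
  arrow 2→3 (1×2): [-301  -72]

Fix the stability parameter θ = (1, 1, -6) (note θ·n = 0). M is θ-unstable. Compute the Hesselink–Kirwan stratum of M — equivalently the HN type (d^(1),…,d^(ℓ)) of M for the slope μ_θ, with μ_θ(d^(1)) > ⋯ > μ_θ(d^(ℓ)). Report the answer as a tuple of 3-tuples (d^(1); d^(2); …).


Barcode: M ≅ I[1,1]^2, I[1,2], I[1,3]. HN layers by μ_θ (2 steps, strictly decreasing):
  μ^(1)=1; μ^(2)=-4/3

((3, 1, 0); (1, 1, 1))


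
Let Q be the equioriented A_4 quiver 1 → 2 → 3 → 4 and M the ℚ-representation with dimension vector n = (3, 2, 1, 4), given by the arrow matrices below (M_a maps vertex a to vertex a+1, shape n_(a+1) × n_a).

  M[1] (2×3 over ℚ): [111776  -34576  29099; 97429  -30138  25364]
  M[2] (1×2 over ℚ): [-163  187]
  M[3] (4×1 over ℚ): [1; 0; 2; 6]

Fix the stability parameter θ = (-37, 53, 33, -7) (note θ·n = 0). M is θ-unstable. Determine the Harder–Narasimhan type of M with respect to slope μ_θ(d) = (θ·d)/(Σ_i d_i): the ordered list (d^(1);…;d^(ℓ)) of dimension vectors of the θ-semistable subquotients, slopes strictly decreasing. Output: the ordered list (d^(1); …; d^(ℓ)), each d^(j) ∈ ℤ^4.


Barcode: M ≅ I[1,1], I[1,2], I[1,4], I[4,4]^3. HN layers by μ_θ (4 steps, strictly decreasing):
  μ^(1)=53; μ^(2)=79/3; μ^(3)=-7; μ^(4)=-37

((0, 1, 0, 0); (0, 1, 1, 1); (0, 0, 0, 3); (3, 0, 0, 0))


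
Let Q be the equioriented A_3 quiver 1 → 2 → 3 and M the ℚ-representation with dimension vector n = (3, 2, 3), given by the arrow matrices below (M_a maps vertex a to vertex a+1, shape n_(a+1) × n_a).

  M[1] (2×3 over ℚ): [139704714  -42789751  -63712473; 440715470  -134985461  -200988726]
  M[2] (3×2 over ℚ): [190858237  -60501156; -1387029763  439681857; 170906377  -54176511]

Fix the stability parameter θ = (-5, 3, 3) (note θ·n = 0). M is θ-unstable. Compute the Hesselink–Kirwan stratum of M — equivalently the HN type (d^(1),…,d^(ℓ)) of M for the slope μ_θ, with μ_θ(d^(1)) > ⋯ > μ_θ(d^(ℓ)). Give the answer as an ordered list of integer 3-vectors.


Interval decomposition of M: I[1,1], I[1,3]^2, I[3,3].
HN type (ℓ=2): μ^(1)=3; μ^(2)=-5

((0, 2, 3); (3, 0, 0))


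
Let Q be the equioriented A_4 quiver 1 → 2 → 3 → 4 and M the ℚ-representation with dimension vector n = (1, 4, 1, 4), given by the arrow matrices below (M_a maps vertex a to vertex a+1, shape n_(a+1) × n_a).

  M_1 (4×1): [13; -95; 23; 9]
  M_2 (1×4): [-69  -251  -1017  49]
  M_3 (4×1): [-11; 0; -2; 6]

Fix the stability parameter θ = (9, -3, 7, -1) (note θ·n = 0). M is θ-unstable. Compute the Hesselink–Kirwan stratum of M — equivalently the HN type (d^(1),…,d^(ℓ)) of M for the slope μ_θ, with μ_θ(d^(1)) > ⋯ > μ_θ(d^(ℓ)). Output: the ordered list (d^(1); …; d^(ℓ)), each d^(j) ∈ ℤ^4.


Via rank(M_{q-1}∘⋯∘M_p): M ≅ I[1,4], I[2,2]^3, I[4,4]^3.
μ_θ-semistable layers: μ^(1)=3; μ^(2)=-1; μ^(3)=-3

((1, 1, 1, 1); (0, 0, 0, 3); (0, 3, 0, 0))


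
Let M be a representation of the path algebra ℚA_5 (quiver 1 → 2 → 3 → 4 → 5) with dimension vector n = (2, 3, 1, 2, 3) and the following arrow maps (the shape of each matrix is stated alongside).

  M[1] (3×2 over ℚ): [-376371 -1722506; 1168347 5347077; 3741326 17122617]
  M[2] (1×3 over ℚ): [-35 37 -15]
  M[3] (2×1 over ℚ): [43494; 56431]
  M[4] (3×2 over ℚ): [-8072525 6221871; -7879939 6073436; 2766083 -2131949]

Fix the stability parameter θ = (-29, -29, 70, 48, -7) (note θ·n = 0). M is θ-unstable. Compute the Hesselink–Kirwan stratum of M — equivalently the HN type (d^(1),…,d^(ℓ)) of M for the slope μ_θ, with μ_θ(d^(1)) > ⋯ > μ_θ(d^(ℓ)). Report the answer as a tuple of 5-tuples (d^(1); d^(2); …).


Barcode: M ≅ I[1,2], I[1,5], I[2,2], I[4,5], I[5,5]. HN layers by μ_θ (4 steps, strictly decreasing):
  μ^(1)=37; μ^(2)=41/2; μ^(3)=-7; μ^(4)=-29

((0, 0, 1, 1, 1); (0, 0, 0, 1, 1); (0, 0, 0, 0, 1); (2, 3, 0, 0, 0))


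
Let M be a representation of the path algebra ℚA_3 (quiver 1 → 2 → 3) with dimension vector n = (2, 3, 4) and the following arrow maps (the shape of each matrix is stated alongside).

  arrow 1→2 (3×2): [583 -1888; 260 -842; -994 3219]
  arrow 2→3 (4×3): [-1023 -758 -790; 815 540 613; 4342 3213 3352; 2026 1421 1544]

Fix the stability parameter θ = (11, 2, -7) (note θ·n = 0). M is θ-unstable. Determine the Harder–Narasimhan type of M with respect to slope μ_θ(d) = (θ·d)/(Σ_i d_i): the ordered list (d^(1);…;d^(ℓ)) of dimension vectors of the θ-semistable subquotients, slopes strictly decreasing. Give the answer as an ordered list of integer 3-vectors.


Via rank(M_{q-1}∘⋯∘M_p): M ≅ I[1,3]^2, I[2,3], I[3,3].
μ_θ-semistable layers: μ^(1)=2; μ^(2)=-5/2; μ^(3)=-7

((2, 2, 2); (0, 1, 1); (0, 0, 1))


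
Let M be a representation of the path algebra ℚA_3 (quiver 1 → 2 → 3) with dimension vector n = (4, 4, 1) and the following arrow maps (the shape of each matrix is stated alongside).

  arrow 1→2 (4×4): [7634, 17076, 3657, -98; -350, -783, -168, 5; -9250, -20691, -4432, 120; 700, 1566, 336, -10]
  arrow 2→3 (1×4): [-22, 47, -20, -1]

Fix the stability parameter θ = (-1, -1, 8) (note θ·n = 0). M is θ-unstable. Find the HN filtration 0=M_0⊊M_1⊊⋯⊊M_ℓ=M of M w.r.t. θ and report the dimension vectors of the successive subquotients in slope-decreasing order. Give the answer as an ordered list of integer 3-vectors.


Barcode: M ≅ I[1,1], I[1,2]^2, I[1,3], I[2,2]. HN layers by μ_θ (2 steps, strictly decreasing):
  μ^(1)=8; μ^(2)=-1

((0, 0, 1); (4, 4, 0))


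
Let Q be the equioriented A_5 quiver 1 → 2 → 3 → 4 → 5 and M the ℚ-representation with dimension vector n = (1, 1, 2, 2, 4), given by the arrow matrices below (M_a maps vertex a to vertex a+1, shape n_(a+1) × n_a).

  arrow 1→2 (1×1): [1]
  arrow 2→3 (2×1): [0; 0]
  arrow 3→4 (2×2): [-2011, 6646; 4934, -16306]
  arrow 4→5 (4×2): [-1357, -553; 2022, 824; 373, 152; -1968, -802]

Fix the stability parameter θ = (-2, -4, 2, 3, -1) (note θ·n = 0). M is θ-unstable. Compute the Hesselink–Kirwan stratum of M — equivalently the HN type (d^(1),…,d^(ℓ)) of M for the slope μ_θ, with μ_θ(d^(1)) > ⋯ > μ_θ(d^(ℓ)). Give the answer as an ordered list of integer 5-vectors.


Via rank(M_{q-1}∘⋯∘M_p): M ≅ I[1,2], I[3,5]^2, I[5,5]^2.
μ_θ-semistable layers: μ^(1)=4/3; μ^(2)=-1; μ^(3)=-3

((0, 0, 2, 2, 2); (0, 0, 0, 0, 2); (1, 1, 0, 0, 0))


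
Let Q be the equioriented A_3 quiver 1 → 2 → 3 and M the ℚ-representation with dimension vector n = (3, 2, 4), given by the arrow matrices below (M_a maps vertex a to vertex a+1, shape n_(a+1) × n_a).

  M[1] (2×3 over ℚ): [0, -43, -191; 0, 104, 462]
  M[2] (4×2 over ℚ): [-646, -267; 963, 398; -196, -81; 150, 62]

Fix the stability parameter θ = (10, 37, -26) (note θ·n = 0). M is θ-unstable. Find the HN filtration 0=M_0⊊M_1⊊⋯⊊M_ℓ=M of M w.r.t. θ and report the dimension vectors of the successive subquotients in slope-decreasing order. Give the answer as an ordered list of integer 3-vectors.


Barcode: M ≅ I[1,1], I[1,3]^2, I[3,3]^2. HN layers by μ_θ (3 steps, strictly decreasing):
  μ^(1)=10; μ^(2)=7; μ^(3)=-26

((1, 0, 0); (2, 2, 2); (0, 0, 2))


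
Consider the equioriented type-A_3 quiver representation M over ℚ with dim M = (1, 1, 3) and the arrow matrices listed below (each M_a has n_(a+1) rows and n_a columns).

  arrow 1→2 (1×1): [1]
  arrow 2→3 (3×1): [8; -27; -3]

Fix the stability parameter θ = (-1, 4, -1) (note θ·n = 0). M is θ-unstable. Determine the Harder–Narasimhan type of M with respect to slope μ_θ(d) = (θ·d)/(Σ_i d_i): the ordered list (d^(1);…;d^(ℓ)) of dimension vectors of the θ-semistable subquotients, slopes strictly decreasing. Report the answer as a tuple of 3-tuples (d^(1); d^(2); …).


Via rank(M_{q-1}∘⋯∘M_p): M ≅ I[1,3], I[3,3]^2.
μ_θ-semistable layers: μ^(1)=3/2; μ^(2)=-1

((0, 1, 1); (1, 0, 2))


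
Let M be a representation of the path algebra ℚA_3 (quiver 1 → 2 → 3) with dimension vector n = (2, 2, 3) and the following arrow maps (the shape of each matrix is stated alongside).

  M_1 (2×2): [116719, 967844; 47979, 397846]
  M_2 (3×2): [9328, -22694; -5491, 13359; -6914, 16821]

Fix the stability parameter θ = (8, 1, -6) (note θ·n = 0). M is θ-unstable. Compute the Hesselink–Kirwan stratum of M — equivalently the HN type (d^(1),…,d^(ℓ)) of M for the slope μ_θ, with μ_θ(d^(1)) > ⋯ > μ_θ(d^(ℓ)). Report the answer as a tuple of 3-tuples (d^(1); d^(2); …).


Interval decomposition of M: I[1,3]^2, I[3,3].
HN type (ℓ=2): μ^(1)=1; μ^(2)=-6

((2, 2, 2); (0, 0, 1))


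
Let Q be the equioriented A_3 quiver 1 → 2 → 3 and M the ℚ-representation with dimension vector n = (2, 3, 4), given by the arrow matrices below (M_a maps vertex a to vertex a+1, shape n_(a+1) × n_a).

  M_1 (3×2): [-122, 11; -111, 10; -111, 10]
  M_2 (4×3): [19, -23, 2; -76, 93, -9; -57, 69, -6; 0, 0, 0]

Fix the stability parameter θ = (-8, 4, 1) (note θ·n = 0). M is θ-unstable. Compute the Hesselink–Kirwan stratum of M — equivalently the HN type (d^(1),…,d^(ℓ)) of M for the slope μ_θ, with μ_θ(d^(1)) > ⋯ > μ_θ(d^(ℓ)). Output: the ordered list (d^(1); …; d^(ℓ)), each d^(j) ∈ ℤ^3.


Via rank(M_{q-1}∘⋯∘M_p): M ≅ I[1,2], I[1,3], I[2,3], I[3,3]^2.
μ_θ-semistable layers: μ^(1)=4; μ^(2)=5/2; μ^(3)=1; μ^(4)=-8

((0, 1, 0); (0, 2, 2); (0, 0, 2); (2, 0, 0))


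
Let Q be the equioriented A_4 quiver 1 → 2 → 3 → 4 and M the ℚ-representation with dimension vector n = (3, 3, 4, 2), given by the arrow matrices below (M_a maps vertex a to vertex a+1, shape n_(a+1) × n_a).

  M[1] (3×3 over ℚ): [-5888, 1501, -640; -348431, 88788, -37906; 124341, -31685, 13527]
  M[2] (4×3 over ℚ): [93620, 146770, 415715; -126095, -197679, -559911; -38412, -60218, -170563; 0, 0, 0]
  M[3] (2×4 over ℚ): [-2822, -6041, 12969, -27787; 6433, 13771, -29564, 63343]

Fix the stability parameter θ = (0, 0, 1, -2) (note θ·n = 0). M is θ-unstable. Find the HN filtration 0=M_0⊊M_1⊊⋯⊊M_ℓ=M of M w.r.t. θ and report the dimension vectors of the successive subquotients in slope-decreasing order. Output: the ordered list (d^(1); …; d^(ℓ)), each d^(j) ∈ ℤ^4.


Interval decomposition of M: I[1,2], I[1,3], I[1,4], I[3,3], I[3,4].
HN type (ℓ=4): μ^(1)=1; μ^(2)=0; μ^(3)=-1/4; μ^(4)=-1/2

((0, 0, 2, 0); (2, 2, 0, 0); (1, 1, 1, 1); (0, 0, 1, 1))


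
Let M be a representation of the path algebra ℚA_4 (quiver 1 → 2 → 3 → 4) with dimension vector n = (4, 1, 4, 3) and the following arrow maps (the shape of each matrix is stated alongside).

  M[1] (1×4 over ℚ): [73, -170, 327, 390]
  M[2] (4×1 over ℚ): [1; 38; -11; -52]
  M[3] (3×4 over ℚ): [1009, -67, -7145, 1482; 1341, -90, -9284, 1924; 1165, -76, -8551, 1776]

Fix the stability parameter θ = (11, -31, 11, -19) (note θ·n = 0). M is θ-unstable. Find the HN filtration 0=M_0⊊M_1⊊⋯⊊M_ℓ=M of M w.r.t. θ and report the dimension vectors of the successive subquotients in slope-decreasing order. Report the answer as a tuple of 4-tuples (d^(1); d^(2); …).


Barcode: M ≅ I[1,1]^3, I[1,4], I[3,3], I[3,4]^2. HN layers by μ_θ (3 steps, strictly decreasing):
  μ^(1)=11; μ^(2)=-4; μ^(3)=-10

((3, 0, 1, 0); (0, 0, 3, 3); (1, 1, 0, 0))


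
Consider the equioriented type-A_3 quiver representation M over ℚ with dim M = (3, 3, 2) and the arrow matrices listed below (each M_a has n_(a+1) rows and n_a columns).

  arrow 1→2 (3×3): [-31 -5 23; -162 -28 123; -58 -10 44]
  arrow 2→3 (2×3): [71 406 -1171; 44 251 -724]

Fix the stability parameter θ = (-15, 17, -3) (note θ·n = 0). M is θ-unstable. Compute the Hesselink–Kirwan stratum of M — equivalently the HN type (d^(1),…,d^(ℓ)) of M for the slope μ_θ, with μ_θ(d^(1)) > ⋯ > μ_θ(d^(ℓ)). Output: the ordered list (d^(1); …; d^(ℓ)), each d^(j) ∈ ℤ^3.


Interval decomposition of M: I[1,1], I[1,3]^2, I[2,2].
HN type (ℓ=3): μ^(1)=17; μ^(2)=7; μ^(3)=-15

((0, 1, 0); (0, 2, 2); (3, 0, 0))


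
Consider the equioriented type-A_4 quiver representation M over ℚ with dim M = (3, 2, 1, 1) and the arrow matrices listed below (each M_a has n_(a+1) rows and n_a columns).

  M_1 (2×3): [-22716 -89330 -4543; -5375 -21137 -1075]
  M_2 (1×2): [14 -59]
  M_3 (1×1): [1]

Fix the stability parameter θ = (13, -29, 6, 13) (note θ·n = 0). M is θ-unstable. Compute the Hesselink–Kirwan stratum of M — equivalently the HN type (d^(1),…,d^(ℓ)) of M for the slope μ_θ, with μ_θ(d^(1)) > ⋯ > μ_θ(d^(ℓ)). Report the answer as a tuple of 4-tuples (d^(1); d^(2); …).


Barcode: M ≅ I[1,1], I[1,2], I[1,4]. HN layers by μ_θ (3 steps, strictly decreasing):
  μ^(1)=13; μ^(2)=6; μ^(3)=-8

((1, 0, 0, 1); (0, 0, 1, 0); (2, 2, 0, 0))


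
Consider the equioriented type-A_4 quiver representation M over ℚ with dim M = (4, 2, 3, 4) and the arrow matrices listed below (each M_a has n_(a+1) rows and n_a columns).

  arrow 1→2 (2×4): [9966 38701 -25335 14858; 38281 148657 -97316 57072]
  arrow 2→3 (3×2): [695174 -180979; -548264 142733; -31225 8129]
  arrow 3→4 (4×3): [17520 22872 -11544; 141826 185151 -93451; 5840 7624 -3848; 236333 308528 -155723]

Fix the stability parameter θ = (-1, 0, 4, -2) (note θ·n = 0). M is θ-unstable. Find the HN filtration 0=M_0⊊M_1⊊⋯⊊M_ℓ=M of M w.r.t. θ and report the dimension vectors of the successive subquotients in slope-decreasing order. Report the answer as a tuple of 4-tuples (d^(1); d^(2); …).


Via rank(M_{q-1}∘⋯∘M_p): M ≅ I[1,1]^2, I[1,3], I[1,4], I[3,4], I[4,4]^2.
μ_θ-semistable layers: μ^(1)=4; μ^(2)=1; μ^(3)=0; μ^(4)=-1; μ^(5)=-2

((0, 0, 1, 0); (0, 0, 2, 2); (0, 2, 0, 0); (4, 0, 0, 0); (0, 0, 0, 2))


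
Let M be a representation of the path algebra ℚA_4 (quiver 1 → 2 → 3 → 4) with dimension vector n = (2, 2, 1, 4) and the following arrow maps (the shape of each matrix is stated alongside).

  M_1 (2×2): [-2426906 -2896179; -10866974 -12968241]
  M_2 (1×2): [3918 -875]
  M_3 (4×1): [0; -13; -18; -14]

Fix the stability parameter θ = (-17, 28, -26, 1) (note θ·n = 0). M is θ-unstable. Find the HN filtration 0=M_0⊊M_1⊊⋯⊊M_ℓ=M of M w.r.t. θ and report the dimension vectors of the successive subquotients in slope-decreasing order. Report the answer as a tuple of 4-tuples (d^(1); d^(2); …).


Interval decomposition of M: I[1,1], I[1,4], I[2,2], I[4,4]^3.
HN type (ℓ=3): μ^(1)=28; μ^(2)=1; μ^(3)=-17

((0, 1, 0, 0); (0, 1, 1, 4); (2, 0, 0, 0))


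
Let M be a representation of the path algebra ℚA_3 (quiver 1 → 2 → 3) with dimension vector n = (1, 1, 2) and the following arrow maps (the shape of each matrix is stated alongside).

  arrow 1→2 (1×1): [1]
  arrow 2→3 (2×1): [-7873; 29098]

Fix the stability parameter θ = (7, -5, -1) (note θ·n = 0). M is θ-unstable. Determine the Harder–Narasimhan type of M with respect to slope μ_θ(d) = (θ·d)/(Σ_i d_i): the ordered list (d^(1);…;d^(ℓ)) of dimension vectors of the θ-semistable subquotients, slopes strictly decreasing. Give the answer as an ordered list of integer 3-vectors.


Interval decomposition of M: I[1,3], I[3,3].
HN type (ℓ=2): μ^(1)=1/3; μ^(2)=-1

((1, 1, 1); (0, 0, 1))
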